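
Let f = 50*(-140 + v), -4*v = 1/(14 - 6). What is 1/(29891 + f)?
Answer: 16/366231 ≈ 4.3688e-5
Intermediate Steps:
v = -1/32 (v = -1/(4*(14 - 6)) = -¼/8 = -¼*⅛ = -1/32 ≈ -0.031250)
f = -112025/16 (f = 50*(-140 - 1/32) = 50*(-4481/32) = -112025/16 ≈ -7001.6)
1/(29891 + f) = 1/(29891 - 112025/16) = 1/(366231/16) = 16/366231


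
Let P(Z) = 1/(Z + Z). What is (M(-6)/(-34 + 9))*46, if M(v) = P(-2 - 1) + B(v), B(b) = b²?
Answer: -989/15 ≈ -65.933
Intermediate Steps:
P(Z) = 1/(2*Z)
M(v) = -⅙ + v² (M(v) = 1/(2*(-2 - 1)) + v² = (½)/(-3) + v² = (½)*(-⅓) + v² = -⅙ + v²)
(M(-6)/(-34 + 9))*46 = ((-⅙ + (-6)²)/(-34 + 9))*46 = ((-⅙ + 36)/(-25))*46 = ((215/6)*(-1/25))*46 = -43/30*46 = -989/15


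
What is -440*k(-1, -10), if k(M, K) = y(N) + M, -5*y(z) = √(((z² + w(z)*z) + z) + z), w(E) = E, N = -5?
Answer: 440 + 176*√10 ≈ 996.56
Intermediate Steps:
y(z) = -√(2*z + 2*z²)/5 (y(z) = -√(((z² + z*z) + z) + z)/5 = -√(((z² + z²) + z) + z)/5 = -√((2*z² + z) + z)/5 = -√((z + 2*z²) + z)/5 = -√(2*z + 2*z²)/5)
k(M, K) = M - 2*√10/5 (k(M, K) = -√2*√(-5*(1 - 5))/5 + M = -√2*√(-5*(-4))/5 + M = -√2*√20/5 + M = -√2*2*√5/5 + M = -2*√10/5 + M = M - 2*√10/5)
-440*k(-1, -10) = -440*(-1 - 2*√10/5) = 440 + 176*√10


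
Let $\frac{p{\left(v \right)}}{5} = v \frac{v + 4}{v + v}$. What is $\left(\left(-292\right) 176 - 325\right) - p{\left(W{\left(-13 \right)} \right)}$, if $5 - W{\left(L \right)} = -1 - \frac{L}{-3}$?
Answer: $- \frac{310517}{6} \approx -51753.0$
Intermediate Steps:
$W{\left(L \right)} = 6 - \frac{L}{3}$ ($W{\left(L \right)} = 5 - \left(-1 - \frac{L}{-3}\right) = 5 - \left(-1 - L \left(- \frac{1}{3}\right)\right) = 5 - \left(-1 - - \frac{L}{3}\right) = 5 - \left(-1 + \frac{L}{3}\right) = 6 - \frac{L}{3}$)
$p{\left(v \right)} = 10 + \frac{5 v}{2}$ ($p{\left(v \right)} = 5 v \frac{v + 4}{v + v} = 5 v \frac{4 + v}{2 v} = 5 \left(2 + \frac{v}{2}\right) = 10 + \frac{5 v}{2}$)
$\left(\left(-292\right) 176 - 325\right) - p{\left(W{\left(-13 \right)} \right)} = \left(\left(-292\right) 176 - 325\right) - \left(10 + \frac{5 \left(6 - - \frac{13}{3}\right)}{2}\right) = \left(-51392 - 325\right) - \left(10 + \frac{5 \left(6 + \frac{13}{3}\right)}{2}\right) = -51717 - \left(10 + \frac{5}{2} \cdot \frac{31}{3}\right) = -51717 - \left(10 + \frac{155}{6}\right) = -51717 - \frac{215}{6} = - \frac{310517}{6}$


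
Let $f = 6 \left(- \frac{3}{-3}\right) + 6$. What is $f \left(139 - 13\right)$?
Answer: $1512$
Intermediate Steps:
$f = 12$ ($f = 6 \left(\left(-3\right) \left(- \frac{1}{3}\right)\right) + 6 = 6 \cdot 1 + 6 = 6 + 6 = 12$)
$f \left(139 - 13\right) = 12 \left(139 - 13\right) = 12 \cdot 126 = 1512$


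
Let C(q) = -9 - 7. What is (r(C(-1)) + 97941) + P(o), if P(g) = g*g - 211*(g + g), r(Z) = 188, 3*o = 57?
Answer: 90472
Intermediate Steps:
o = 19 (o = (⅓)*57 = 19)
C(q) = -16
P(g) = g² - 422*g
(r(C(-1)) + 97941) + P(o) = (188 + 97941) + 19*(-422 + 19) = 98129 + 19*(-403) = 98129 - 7657 = 90472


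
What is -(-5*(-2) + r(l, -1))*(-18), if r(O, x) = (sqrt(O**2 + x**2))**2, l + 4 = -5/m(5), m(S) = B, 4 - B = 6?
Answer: 477/2 ≈ 238.50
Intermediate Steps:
B = -2 (B = 4 - 1*6 = 4 - 6 = -2)
m(S) = -2
l = -3/2 (l = -4 - 5/(-2) = -4 - 5*(-1/2) = -4 + 5/2 = -3/2 ≈ -1.5000)
r(O, x) = O**2 + x**2
-(-5*(-2) + r(l, -1))*(-18) = -(-5*(-2) + ((-3/2)**2 + (-1)**2))*(-18) = -(10 + (9/4 + 1))*(-18) = -(10 + 13/4)*(-18) = -1*53/4*(-18) = -53/4*(-18) = 477/2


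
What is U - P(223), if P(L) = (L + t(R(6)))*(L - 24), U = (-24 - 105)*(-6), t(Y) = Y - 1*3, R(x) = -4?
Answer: -42210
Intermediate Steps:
t(Y) = -3 + Y (t(Y) = Y - 3 = -3 + Y)
U = 774 (U = -129*(-6) = 774)
P(L) = (-24 + L)*(-7 + L) (P(L) = (L + (-3 - 4))*(L - 24) = (L - 7)*(-24 + L) = (-7 + L)*(-24 + L) = (-24 + L)*(-7 + L))
U - P(223) = 774 - (168 + 223² - 31*223) = 774 - (168 + 49729 - 6913) = 774 - 1*42984 = 774 - 42984 = -42210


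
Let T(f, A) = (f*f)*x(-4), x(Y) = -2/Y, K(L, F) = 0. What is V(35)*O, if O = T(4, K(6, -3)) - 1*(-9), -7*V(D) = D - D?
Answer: 0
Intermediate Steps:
T(f, A) = f²/2 (T(f, A) = (f*f)*(-2/(-4)) = f²*(-2*(-¼)) = f²*(½) = f²/2)
V(D) = 0 (V(D) = -(D - D)/7 = -⅐*0 = 0)
O = 17 (O = (½)*4² - 1*(-9) = (½)*16 + 9 = 8 + 9 = 17)
V(35)*O = 0*17 = 0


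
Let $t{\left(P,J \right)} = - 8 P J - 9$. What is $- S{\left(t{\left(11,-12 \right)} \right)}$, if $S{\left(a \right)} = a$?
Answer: $-1047$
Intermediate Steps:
$t{\left(P,J \right)} = -9 - 8 J P$ ($t{\left(P,J \right)} = - 8 J P - 9 = -9 - 8 J P$)
$- S{\left(t{\left(11,-12 \right)} \right)} = - (-9 - \left(-96\right) 11) = - (-9 + 1056) = \left(-1\right) 1047 = -1047$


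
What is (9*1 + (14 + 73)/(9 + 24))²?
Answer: 16384/121 ≈ 135.41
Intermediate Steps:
(9*1 + (14 + 73)/(9 + 24))² = (9 + 87/33)² = (9 + 87*(1/33))² = (9 + 29/11)² = (128/11)² = 16384/121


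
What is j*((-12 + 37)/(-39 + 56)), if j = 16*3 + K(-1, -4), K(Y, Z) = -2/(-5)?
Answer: 1210/17 ≈ 71.177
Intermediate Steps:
K(Y, Z) = ⅖ (K(Y, Z) = -2*(-⅕) = ⅖)
j = 242/5 (j = 16*3 + ⅖ = 48 + ⅖ = 242/5 ≈ 48.400)
j*((-12 + 37)/(-39 + 56)) = 242*((-12 + 37)/(-39 + 56))/5 = 242*(25/17)/5 = 242*(25*(1/17))/5 = (242/5)*(25/17) = 1210/17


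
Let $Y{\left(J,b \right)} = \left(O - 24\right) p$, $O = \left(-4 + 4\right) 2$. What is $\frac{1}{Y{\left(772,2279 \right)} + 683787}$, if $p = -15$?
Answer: $\frac{1}{684147} \approx 1.4617 \cdot 10^{-6}$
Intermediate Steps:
$O = 0$ ($O = 0 \cdot 2 = 0$)
$Y{\left(J,b \right)} = 360$ ($Y{\left(J,b \right)} = \left(0 - 24\right) \left(-15\right) = \left(-24\right) \left(-15\right) = 360$)
$\frac{1}{Y{\left(772,2279 \right)} + 683787} = \frac{1}{360 + 683787} = \frac{1}{684147}$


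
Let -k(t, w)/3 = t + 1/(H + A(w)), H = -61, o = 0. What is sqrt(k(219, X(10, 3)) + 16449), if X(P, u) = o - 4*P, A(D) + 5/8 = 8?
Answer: 2*sqrt(80732938)/143 ≈ 125.67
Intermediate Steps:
A(D) = 59/8 (A(D) = -5/8 + 8 = 59/8)
X(P, u) = -4*P (X(P, u) = 0 - 4*P = -4*P)
k(t, w) = 8/143 - 3*t (k(t, w) = -3*(t + 1/(-61 + 59/8)) = -3*(t + 1/(-429/8)) = -3*(t - 8/429) = -3*(-8/429 + t) = 8/143 - 3*t)
sqrt(k(219, X(10, 3)) + 16449) = sqrt((8/143 - 3*219) + 16449) = sqrt((8/143 - 657) + 16449) = sqrt(-93943/143 + 16449) = sqrt(2258264/143) = 2*sqrt(80732938)/143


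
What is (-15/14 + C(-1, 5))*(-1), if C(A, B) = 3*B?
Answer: -195/14 ≈ -13.929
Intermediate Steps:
(-15/14 + C(-1, 5))*(-1) = (-15/14 + 3*5)*(-1) = (-15*1/14 + 15)*(-1) = (-15/14 + 15)*(-1) = (195/14)*(-1) = -195/14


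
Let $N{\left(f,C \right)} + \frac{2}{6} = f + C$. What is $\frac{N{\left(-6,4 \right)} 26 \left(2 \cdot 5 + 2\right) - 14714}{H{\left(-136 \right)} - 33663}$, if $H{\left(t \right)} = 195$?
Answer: $\frac{7721}{16734} \approx 0.4614$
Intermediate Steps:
$N{\left(f,C \right)} = - \frac{1}{3} + C + f$ ($N{\left(f,C \right)} = - \frac{1}{3} + \left(f + C\right) = - \frac{1}{3} + \left(C + f\right) = - \frac{1}{3} + C + f$)
$\frac{N{\left(-6,4 \right)} 26 \left(2 \cdot 5 + 2\right) - 14714}{H{\left(-136 \right)} - 33663} = \frac{\left(- \frac{1}{3} + 4 - 6\right) 26 \left(2 \cdot 5 + 2\right) - 14714}{195 - 33663} = \frac{\left(- \frac{7}{3}\right) 26 \left(10 + 2\right) - 14714}{-33468} = \left(\left(- \frac{182}{3}\right) 12 - 14714\right) \left(- \frac{1}{33468}\right) = \left(-728 - 14714\right) \left(- \frac{1}{33468}\right) = \left(-15442\right) \left(- \frac{1}{33468}\right) = \frac{7721}{16734}$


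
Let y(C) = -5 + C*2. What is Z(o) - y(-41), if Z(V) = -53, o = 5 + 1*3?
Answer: 34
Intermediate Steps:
y(C) = -5 + 2*C
o = 8 (o = 5 + 3 = 8)
Z(o) - y(-41) = -53 - (-5 + 2*(-41)) = -53 - (-5 - 82) = -53 - 1*(-87) = -53 + 87 = 34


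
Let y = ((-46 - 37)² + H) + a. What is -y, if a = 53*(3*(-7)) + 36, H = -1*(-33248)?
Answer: -39060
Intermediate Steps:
H = 33248
a = -1077 (a = 53*(-21) + 36 = -1113 + 36 = -1077)
y = 39060 (y = ((-46 - 37)² + 33248) - 1077 = ((-83)² + 33248) - 1077 = (6889 + 33248) - 1077 = 40137 - 1077 = 39060)
-y = -1*39060 = -39060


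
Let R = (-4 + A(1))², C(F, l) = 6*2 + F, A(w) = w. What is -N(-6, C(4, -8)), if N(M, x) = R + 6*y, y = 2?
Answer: -21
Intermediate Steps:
C(F, l) = 12 + F
R = 9 (R = (-4 + 1)² = (-3)² = 9)
N(M, x) = 21 (N(M, x) = 9 + 6*2 = 9 + 12 = 21)
-N(-6, C(4, -8)) = -1*21 = -21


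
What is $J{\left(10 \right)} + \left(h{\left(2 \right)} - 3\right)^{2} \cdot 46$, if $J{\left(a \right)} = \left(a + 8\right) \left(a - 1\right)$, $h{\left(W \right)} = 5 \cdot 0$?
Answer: $576$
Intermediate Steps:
$h{\left(W \right)} = 0$
$J{\left(a \right)} = \left(-1 + a\right) \left(8 + a\right)$ ($J{\left(a \right)} = \left(8 + a\right) \left(-1 + a\right) = \left(-1 + a\right) \left(8 + a\right)$)
$J{\left(10 \right)} + \left(h{\left(2 \right)} - 3\right)^{2} \cdot 46 = \left(-8 + 10^{2} + 7 \cdot 10\right) + \left(0 - 3\right)^{2} \cdot 46 = \left(-8 + 100 + 70\right) + \left(-3\right)^{2} \cdot 46 = 162 + 9 \cdot 46 = 162 + 414 = 576$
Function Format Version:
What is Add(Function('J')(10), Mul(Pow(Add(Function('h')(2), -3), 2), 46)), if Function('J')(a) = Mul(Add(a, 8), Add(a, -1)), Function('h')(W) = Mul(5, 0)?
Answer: 576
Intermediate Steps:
Function('h')(W) = 0
Function('J')(a) = Mul(Add(-1, a), Add(8, a)) (Function('J')(a) = Mul(Add(8, a), Add(-1, a)) = Mul(Add(-1, a), Add(8, a)))
Add(Function('J')(10), Mul(Pow(Add(Function('h')(2), -3), 2), 46)) = Add(Add(-8, Pow(10, 2), Mul(7, 10)), Mul(Pow(Add(0, -3), 2), 46)) = Add(Add(-8, 100, 70), Mul(Pow(-3, 2), 46)) = Add(162, Mul(9, 46)) = Add(162, 414) = 576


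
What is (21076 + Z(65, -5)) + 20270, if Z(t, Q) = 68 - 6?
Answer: 41408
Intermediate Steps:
Z(t, Q) = 62
(21076 + Z(65, -5)) + 20270 = (21076 + 62) + 20270 = 21138 + 20270 = 41408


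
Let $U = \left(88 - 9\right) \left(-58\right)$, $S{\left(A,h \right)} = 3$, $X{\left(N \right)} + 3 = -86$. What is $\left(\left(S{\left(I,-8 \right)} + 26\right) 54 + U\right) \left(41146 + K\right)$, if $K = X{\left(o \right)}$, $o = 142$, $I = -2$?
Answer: $-123827912$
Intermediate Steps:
$X{\left(N \right)} = -89$ ($X{\left(N \right)} = -3 - 86 = -89$)
$K = -89$
$U = -4582$ ($U = 79 \left(-58\right) = -4582$)
$\left(\left(S{\left(I,-8 \right)} + 26\right) 54 + U\right) \left(41146 + K\right) = \left(\left(3 + 26\right) 54 - 4582\right) \left(41146 - 89\right) = \left(29 \cdot 54 - 4582\right) 41057 = \left(1566 - 4582\right) 41057 = \left(-3016\right) 41057 = -123827912$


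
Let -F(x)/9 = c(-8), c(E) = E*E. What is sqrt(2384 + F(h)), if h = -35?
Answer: 4*sqrt(113) ≈ 42.521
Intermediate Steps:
c(E) = E**2
F(x) = -576 (F(x) = -9*(-8)**2 = -9*64 = -576)
sqrt(2384 + F(h)) = sqrt(2384 - 576) = sqrt(1808) = 4*sqrt(113)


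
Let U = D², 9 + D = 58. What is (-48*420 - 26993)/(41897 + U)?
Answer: -47153/44298 ≈ -1.0644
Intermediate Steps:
D = 49 (D = -9 + 58 = 49)
U = 2401 (U = 49² = 2401)
(-48*420 - 26993)/(41897 + U) = (-48*420 - 26993)/(41897 + 2401) = (-20160 - 26993)/44298 = -47153*1/44298 = -47153/44298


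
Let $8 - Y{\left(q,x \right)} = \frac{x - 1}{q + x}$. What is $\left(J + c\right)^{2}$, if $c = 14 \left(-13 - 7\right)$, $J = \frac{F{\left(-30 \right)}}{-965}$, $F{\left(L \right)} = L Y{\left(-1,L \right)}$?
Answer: $\frac{2915784004}{37249} \approx 78278.0$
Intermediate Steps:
$Y{\left(q,x \right)} = 8 - \frac{-1 + x}{q + x}$ ($Y{\left(q,x \right)} = 8 - \frac{x - 1}{q + x} = 8 - \frac{-1 + x}{q + x}$)
$F{\left(L \right)} = \frac{L \left(-7 + 7 L\right)}{-1 + L}$ ($F{\left(L \right)} = L \frac{1 + 7 L + 8 \left(-1\right)}{-1 + L} = L \frac{1 + 7 L - 8}{-1 + L} = L \frac{-7 + 7 L}{-1 + L} = \frac{L \left(-7 + 7 L\right)}{-1 + L}$)
$J = \frac{42}{193}$ ($J = \frac{7 \left(-30\right)}{-965} = \left(-210\right) \left(- \frac{1}{965}\right) = \frac{42}{193} \approx 0.21762$)
$c = -280$ ($c = 14 \left(-20\right) = -280$)
$\left(J + c\right)^{2} = \left(\frac{42}{193} - 280\right)^{2} = \left(- \frac{53998}{193}\right)^{2} = \frac{2915784004}{37249}$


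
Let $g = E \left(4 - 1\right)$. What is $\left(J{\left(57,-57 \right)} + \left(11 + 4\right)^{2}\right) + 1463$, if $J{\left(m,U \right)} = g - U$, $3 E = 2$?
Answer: $1747$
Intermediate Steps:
$E = \frac{2}{3}$ ($E = \frac{1}{3} \cdot 2 = \frac{2}{3} \approx 0.66667$)
$g = 2$ ($g = \frac{2 \left(4 - 1\right)}{3} = \frac{2}{3} \cdot 3 = 2$)
$J{\left(m,U \right)} = 2 - U$
$\left(J{\left(57,-57 \right)} + \left(11 + 4\right)^{2}\right) + 1463 = \left(\left(2 - -57\right) + \left(11 + 4\right)^{2}\right) + 1463 = \left(\left(2 + 57\right) + 15^{2}\right) + 1463 = \left(59 + 225\right) + 1463 = 284 + 1463 = 1747$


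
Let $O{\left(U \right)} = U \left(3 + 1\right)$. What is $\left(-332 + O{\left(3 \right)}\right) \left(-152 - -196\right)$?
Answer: $-14080$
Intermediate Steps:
$O{\left(U \right)} = 4 U$ ($O{\left(U \right)} = U 4 = 4 U$)
$\left(-332 + O{\left(3 \right)}\right) \left(-152 - -196\right) = \left(-332 + 4 \cdot 3\right) \left(-152 - -196\right) = \left(-332 + 12\right) \left(-152 + 196\right) = \left(-320\right) 44 = -14080$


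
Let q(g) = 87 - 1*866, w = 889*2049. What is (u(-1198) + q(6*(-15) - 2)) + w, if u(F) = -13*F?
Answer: 1836356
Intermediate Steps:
w = 1821561
q(g) = -779 (q(g) = 87 - 866 = -779)
(u(-1198) + q(6*(-15) - 2)) + w = (-13*(-1198) - 779) + 1821561 = (15574 - 779) + 1821561 = 14795 + 1821561 = 1836356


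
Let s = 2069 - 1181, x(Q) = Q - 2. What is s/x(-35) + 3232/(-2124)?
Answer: -13552/531 ≈ -25.522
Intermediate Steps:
x(Q) = -2 + Q
s = 888
s/x(-35) + 3232/(-2124) = 888/(-2 - 35) + 3232/(-2124) = 888/(-37) + 3232*(-1/2124) = 888*(-1/37) - 808/531 = -24 - 808/531 = -13552/531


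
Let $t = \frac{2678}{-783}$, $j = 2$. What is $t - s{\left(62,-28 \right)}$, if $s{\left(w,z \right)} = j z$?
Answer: $\frac{41170}{783} \approx 52.58$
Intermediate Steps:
$s{\left(w,z \right)} = 2 z$
$t = - \frac{2678}{783}$ ($t = 2678 \left(- \frac{1}{783}\right) = - \frac{2678}{783} \approx -3.4202$)
$t - s{\left(62,-28 \right)} = - \frac{2678}{783} - 2 \left(-28\right) = - \frac{2678}{783} - -56 = - \frac{2678}{783} + 56 = \frac{41170}{783}$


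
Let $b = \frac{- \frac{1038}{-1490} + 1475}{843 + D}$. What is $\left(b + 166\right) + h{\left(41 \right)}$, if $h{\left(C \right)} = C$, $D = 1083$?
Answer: $\frac{149058742}{717435} \approx 207.77$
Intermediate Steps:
$b = \frac{549697}{717435}$ ($b = \frac{- \frac{1038}{-1490} + 1475}{843 + 1083} = \frac{\left(-1038\right) \left(- \frac{1}{1490}\right) + 1475}{1926} = \left(\frac{519}{745} + 1475\right) \frac{1}{1926} = \frac{1099394}{745} \cdot \frac{1}{1926} = \frac{549697}{717435} \approx 0.7662$)
$\left(b + 166\right) + h{\left(41 \right)} = \left(\frac{549697}{717435} + 166\right) + 41 = \frac{119643907}{717435} + 41 = \frac{149058742}{717435}$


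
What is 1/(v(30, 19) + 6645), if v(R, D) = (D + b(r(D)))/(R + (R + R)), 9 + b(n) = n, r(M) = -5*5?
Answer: 6/39869 ≈ 0.00015049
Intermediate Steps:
r(M) = -25
b(n) = -9 + n
v(R, D) = (-34 + D)/(3*R) (v(R, D) = (D + (-9 - 25))/(R + (R + R)) = (D - 34)/(R + 2*R) = (-34 + D)/((3*R)) = (-34 + D)*(1/(3*R)) = (-34 + D)/(3*R))
1/(v(30, 19) + 6645) = 1/((⅓)*(-34 + 19)/30 + 6645) = 1/((⅓)*(1/30)*(-15) + 6645) = 1/(-⅙ + 6645) = 1/(39869/6) = 6/39869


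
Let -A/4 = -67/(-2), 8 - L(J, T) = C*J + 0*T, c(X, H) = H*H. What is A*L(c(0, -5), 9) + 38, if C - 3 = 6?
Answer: 29116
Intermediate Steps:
c(X, H) = H²
C = 9 (C = 3 + 6 = 9)
L(J, T) = 8 - 9*J (L(J, T) = 8 - (9*J + 0*T) = 8 - (9*J + 0) = 8 - 9*J)
A = -134 (A = -(-268)/(-2) = -(-268)*(-1)/2 = -4*67/2 = -134)
A*L(c(0, -5), 9) + 38 = -134*(8 - 9*(-5)²) + 38 = -134*(8 - 9*25) + 38 = -134*(8 - 225) + 38 = -134*(-217) + 38 = 29078 + 38 = 29116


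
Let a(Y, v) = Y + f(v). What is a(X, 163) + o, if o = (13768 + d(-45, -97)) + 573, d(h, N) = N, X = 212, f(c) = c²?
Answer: 41025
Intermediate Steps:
a(Y, v) = Y + v²
o = 14244 (o = (13768 - 97) + 573 = 13671 + 573 = 14244)
a(X, 163) + o = (212 + 163²) + 14244 = (212 + 26569) + 14244 = 26781 + 14244 = 41025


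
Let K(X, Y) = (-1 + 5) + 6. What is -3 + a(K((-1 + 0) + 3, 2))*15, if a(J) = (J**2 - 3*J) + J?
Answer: 1197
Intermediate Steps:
K(X, Y) = 10 (K(X, Y) = 4 + 6 = 10)
a(J) = J**2 - 2*J
-3 + a(K((-1 + 0) + 3, 2))*15 = -3 + (10*(-2 + 10))*15 = -3 + (10*8)*15 = -3 + 80*15 = -3 + 1200 = 1197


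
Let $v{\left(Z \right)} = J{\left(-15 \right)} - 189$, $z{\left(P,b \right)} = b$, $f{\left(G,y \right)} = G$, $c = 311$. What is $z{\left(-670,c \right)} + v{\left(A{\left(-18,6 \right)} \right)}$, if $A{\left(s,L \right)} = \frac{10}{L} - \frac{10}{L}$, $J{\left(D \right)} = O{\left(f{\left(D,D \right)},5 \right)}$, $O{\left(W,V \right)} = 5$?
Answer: $127$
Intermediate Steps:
$J{\left(D \right)} = 5$
$A{\left(s,L \right)} = 0$
$v{\left(Z \right)} = -184$ ($v{\left(Z \right)} = 5 - 189 = -184$)
$z{\left(-670,c \right)} + v{\left(A{\left(-18,6 \right)} \right)} = 311 - 184 = 127$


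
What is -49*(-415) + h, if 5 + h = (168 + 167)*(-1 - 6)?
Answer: 17985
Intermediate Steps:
h = -2350 (h = -5 + (168 + 167)*(-1 - 6) = -5 + 335*(-7) = -5 - 2345 = -2350)
-49*(-415) + h = -49*(-415) - 2350 = 20335 - 2350 = 17985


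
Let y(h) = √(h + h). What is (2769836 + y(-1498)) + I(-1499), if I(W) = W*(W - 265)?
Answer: 5414072 + 2*I*√749 ≈ 5.4141e+6 + 54.736*I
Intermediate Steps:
y(h) = √2*√h (y(h) = √(2*h) = √2*√h)
I(W) = W*(-265 + W)
(2769836 + y(-1498)) + I(-1499) = (2769836 + √2*√(-1498)) - 1499*(-265 - 1499) = (2769836 + √2*(I*√1498)) - 1499*(-1764) = (2769836 + 2*I*√749) + 2644236 = 5414072 + 2*I*√749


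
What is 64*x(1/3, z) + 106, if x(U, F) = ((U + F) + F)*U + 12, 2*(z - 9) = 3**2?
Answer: 13114/9 ≈ 1457.1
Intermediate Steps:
z = 27/2 (z = 9 + (1/2)*3**2 = 9 + (1/2)*9 = 9 + 9/2 = 27/2 ≈ 13.500)
x(U, F) = 12 + U*(U + 2*F) (x(U, F) = ((F + U) + F)*U + 12 = (U + 2*F)*U + 12 = U*(U + 2*F) + 12 = 12 + U*(U + 2*F))
64*x(1/3, z) + 106 = 64*(12 + (1/3)**2 + 2*(27/2)/3) + 106 = 64*(12 + (1/3)**2 + 2*(27/2)*(1/3)) + 106 = 64*(12 + 1/9 + 9) + 106 = 64*(190/9) + 106 = 12160/9 + 106 = 13114/9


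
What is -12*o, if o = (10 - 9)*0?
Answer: 0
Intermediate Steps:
o = 0 (o = 1*0 = 0)
-12*o = -12*0 = 0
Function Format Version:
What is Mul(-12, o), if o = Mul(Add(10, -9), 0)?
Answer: 0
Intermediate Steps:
o = 0 (o = Mul(1, 0) = 0)
Mul(-12, o) = Mul(-12, 0) = 0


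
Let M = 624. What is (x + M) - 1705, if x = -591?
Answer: -1672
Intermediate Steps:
(x + M) - 1705 = (-591 + 624) - 1705 = 33 - 1705 = -1672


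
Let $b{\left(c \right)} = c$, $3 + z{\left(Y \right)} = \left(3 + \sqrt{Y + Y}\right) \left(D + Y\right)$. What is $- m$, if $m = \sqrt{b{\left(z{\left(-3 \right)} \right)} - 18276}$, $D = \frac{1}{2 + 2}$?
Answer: $- \frac{\sqrt{-73149 - 11 i \sqrt{6}}}{2} \approx -0.024906 + 135.23 i$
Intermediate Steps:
$D = \frac{1}{4} \approx 0.25$
$z{\left(Y \right)} = -3 + \left(3 + \sqrt{2} \sqrt{Y}\right) \left(\frac{1}{4} + Y\right)$ ($z{\left(Y \right)} = -3 + \left(3 + \sqrt{Y + Y}\right) \left(\frac{1}{4} + Y\right) = -3 + \left(3 + \sqrt{2 Y}\right) \left(\frac{1}{4} + Y\right) = -3 + \left(3 + \sqrt{2} \sqrt{Y}\right) \left(\frac{1}{4} + Y\right)$)
$m = \sqrt{- \frac{73149}{4} - \frac{11 i \sqrt{6}}{4}}$ ($m = \sqrt{\left(- \frac{9}{4} + 3 \left(-3\right) + \sqrt{2} \left(-3\right)^{\frac{3}{2}} + \frac{\sqrt{2} \sqrt{-3}}{4}\right) - 18276} = \sqrt{\left(- \frac{9}{4} - 9 + \sqrt{2} \left(- 3 i \sqrt{3}\right) + \frac{\sqrt{2} i \sqrt{3}}{4}\right) - 18276} = \sqrt{\left(- \frac{9}{4} - 9 - 3 i \sqrt{6} + \frac{i \sqrt{6}}{4}\right) - 18276} = \sqrt{\left(- \frac{45}{4} - \frac{11 i \sqrt{6}}{4}\right) - 18276} = \sqrt{- \frac{73149}{4} - \frac{11 i \sqrt{6}}{4}} \approx 0.025 - 135.23 i$)
$- m = - \frac{\sqrt{-73149 - 11 i \sqrt{6}}}{2}$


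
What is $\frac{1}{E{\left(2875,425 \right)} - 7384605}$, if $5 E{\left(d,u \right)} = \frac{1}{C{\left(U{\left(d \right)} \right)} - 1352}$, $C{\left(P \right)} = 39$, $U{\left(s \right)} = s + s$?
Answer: $- \frac{6565}{48479931826} \approx -1.3542 \cdot 10^{-7}$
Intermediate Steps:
$U{\left(s \right)} = 2 s$
$E{\left(d,u \right)} = - \frac{1}{6565}$ ($E{\left(d,u \right)} = \frac{1}{5 \left(39 - 1352\right)} = \frac{1}{5 \left(-1313\right)} = \frac{1}{5} \left(- \frac{1}{1313}\right) = - \frac{1}{6565}$)
$\frac{1}{E{\left(2875,425 \right)} - 7384605} = \frac{1}{- \frac{1}{6565} - 7384605} = \frac{1}{- \frac{48479931826}{6565}} = - \frac{6565}{48479931826}$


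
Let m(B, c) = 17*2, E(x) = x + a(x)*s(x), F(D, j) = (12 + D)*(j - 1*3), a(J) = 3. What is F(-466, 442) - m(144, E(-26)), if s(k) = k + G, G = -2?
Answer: -199340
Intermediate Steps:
s(k) = -2 + k (s(k) = k - 2 = -2 + k)
F(D, j) = (-3 + j)*(12 + D) (F(D, j) = (12 + D)*(j - 3) = (12 + D)*(-3 + j) = (-3 + j)*(12 + D))
E(x) = -6 + 4*x (E(x) = x + 3*(-2 + x) = x + (-6 + 3*x) = -6 + 4*x)
m(B, c) = 34
F(-466, 442) - m(144, E(-26)) = (-36 - 3*(-466) + 12*442 - 466*442) - 1*34 = (-36 + 1398 + 5304 - 205972) - 34 = -199306 - 34 = -199340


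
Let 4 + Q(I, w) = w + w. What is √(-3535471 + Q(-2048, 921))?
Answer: I*√3533633 ≈ 1879.8*I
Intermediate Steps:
Q(I, w) = -4 + 2*w (Q(I, w) = -4 + (w + w) = -4 + 2*w)
√(-3535471 + Q(-2048, 921)) = √(-3535471 + (-4 + 2*921)) = √(-3535471 + (-4 + 1842)) = √(-3535471 + 1838) = √(-3533633) = I*√3533633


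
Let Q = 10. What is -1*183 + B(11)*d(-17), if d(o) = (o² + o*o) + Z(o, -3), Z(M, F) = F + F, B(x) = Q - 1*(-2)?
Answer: 6681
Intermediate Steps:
B(x) = 12 (B(x) = 10 - 1*(-2) = 10 + 2 = 12)
Z(M, F) = 2*F
d(o) = -6 + 2*o² (d(o) = (o² + o*o) + 2*(-3) = (o² + o²) - 6 = 2*o² - 6 = -6 + 2*o²)
-1*183 + B(11)*d(-17) = -1*183 + 12*(-6 + 2*(-17)²) = -183 + 12*(-6 + 2*289) = -183 + 12*(-6 + 578) = -183 + 12*572 = -183 + 6864 = 6681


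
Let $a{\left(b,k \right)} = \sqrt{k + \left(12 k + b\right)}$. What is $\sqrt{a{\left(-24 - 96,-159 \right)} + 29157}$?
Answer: $\sqrt{29157 + 27 i \sqrt{3}} \approx 170.75 + 0.137 i$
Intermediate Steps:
$a{\left(b,k \right)} = \sqrt{b + 13 k}$ ($a{\left(b,k \right)} = \sqrt{k + \left(b + 12 k\right)} = \sqrt{b + 13 k}$)
$\sqrt{a{\left(-24 - 96,-159 \right)} + 29157} = \sqrt{\sqrt{\left(-24 - 96\right) + 13 \left(-159\right)} + 29157} = \sqrt{\sqrt{\left(-24 - 96\right) - 2067} + 29157} = \sqrt{\sqrt{-120 - 2067} + 29157} = \sqrt{\sqrt{-2187} + 29157} = \sqrt{27 i \sqrt{3} + 29157} = \sqrt{29157 + 27 i \sqrt{3}}$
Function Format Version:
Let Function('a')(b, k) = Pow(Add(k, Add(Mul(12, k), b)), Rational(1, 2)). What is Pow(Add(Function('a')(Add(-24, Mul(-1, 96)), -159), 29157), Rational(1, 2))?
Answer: Pow(Add(29157, Mul(27, I, Pow(3, Rational(1, 2)))), Rational(1, 2)) ≈ Add(170.75, Mul(0.137, I))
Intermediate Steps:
Function('a')(b, k) = Pow(Add(b, Mul(13, k)), Rational(1, 2)) (Function('a')(b, k) = Pow(Add(k, Add(b, Mul(12, k))), Rational(1, 2)) = Pow(Add(b, Mul(13, k)), Rational(1, 2)))
Pow(Add(Function('a')(Add(-24, Mul(-1, 96)), -159), 29157), Rational(1, 2)) = Pow(Add(Pow(Add(Add(-24, Mul(-1, 96)), Mul(13, -159)), Rational(1, 2)), 29157), Rational(1, 2)) = Pow(Add(Pow(Add(Add(-24, -96), -2067), Rational(1, 2)), 29157), Rational(1, 2)) = Pow(Add(Pow(Add(-120, -2067), Rational(1, 2)), 29157), Rational(1, 2)) = Pow(Add(Pow(-2187, Rational(1, 2)), 29157), Rational(1, 2)) = Pow(Add(Mul(27, I, Pow(3, Rational(1, 2))), 29157), Rational(1, 2)) = Pow(Add(29157, Mul(27, I, Pow(3, Rational(1, 2)))), Rational(1, 2))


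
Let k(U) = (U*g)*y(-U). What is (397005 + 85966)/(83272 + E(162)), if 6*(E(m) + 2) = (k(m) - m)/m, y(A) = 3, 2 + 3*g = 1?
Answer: 1448913/249809 ≈ 5.8001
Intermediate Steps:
g = -⅓ (g = -⅔ + (⅓)*1 = -⅔ + ⅓ = -⅓ ≈ -0.33333)
k(U) = -U (k(U) = (U*(-⅓))*3 = -U/3*3 = -U)
E(m) = -7/3 (E(m) = -2 + ((-m - m)/m)/6 = -2 + ((-2*m)/m)/6 = -2 + (⅙)*(-2) = -2 - ⅓ = -7/3)
(397005 + 85966)/(83272 + E(162)) = (397005 + 85966)/(83272 - 7/3) = 482971/(249809/3) = 482971*(3/249809) = 1448913/249809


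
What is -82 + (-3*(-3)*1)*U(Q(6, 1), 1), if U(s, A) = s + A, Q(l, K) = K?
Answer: -64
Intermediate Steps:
U(s, A) = A + s
-82 + (-3*(-3)*1)*U(Q(6, 1), 1) = -82 + (-3*(-3)*1)*(1 + 1) = -82 + (9*1)*2 = -82 + 9*2 = -82 + 18 = -64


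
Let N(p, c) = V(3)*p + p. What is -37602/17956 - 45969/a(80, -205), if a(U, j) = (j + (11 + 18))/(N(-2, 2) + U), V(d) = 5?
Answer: 318874425/17956 ≈ 17759.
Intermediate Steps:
N(p, c) = 6*p (N(p, c) = 5*p + p = 6*p)
a(U, j) = (29 + j)/(-12 + U) (a(U, j) = (j + (11 + 18))/(6*(-2) + U) = (j + 29)/(-12 + U) = (29 + j)/(-12 + U))
-37602/17956 - 45969/a(80, -205) = -37602/17956 - 45969*(-12 + 80)/(29 - 205) = -37602*1/17956 - 45969/(-176/68) = -18801/8978 - 45969/((1/68)*(-176)) = -18801/8978 - 45969/(-44/17) = -18801/8978 - 45969*(-17/44) = -18801/8978 + 71043/4 = 318874425/17956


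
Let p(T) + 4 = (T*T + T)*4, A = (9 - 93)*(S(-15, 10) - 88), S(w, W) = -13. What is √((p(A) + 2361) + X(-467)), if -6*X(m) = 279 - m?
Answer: √2591542734/3 ≈ 16969.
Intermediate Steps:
X(m) = -93/2 + m/6 (X(m) = -(279 - m)/6 = -93/2 + m/6)
A = 8484 (A = (9 - 93)*(-13 - 88) = -84*(-101) = 8484)
p(T) = -4 + 4*T + 4*T² (p(T) = -4 + (T*T + T)*4 = -4 + (T² + T)*4 = -4 + (T + T²)*4 = -4 + (4*T + 4*T²) = -4 + 4*T + 4*T²)
√((p(A) + 2361) + X(-467)) = √(((-4 + 4*8484 + 4*8484²) + 2361) + (-93/2 + (⅙)*(-467))) = √(((-4 + 33936 + 4*71978256) + 2361) + (-93/2 - 467/6)) = √(((-4 + 33936 + 287913024) + 2361) - 373/3) = √((287946956 + 2361) - 373/3) = √(287949317 - 373/3) = √(863847578/3) = √2591542734/3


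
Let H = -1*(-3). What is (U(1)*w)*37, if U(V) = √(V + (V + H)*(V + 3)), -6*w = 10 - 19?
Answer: 111*√17/2 ≈ 228.83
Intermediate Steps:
H = 3
w = 3/2 (w = -(10 - 19)/6 = -⅙*(-9) = 3/2 ≈ 1.5000)
U(V) = √(V + (3 + V)²) (U(V) = √(V + (V + 3)*(V + 3)) = √(V + (3 + V)*(3 + V)) = √(V + (3 + V)²))
(U(1)*w)*37 = (√(9 + 1² + 7*1)*(3/2))*37 = (√(9 + 1 + 7)*(3/2))*37 = (√17*(3/2))*37 = (3*√17/2)*37 = 111*√17/2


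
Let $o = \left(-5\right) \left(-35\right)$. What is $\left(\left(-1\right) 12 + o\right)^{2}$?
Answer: $26569$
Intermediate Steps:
$o = 175$
$\left(\left(-1\right) 12 + o\right)^{2} = \left(\left(-1\right) 12 + 175\right)^{2} = \left(-12 + 175\right)^{2} = 163^{2} = 26569$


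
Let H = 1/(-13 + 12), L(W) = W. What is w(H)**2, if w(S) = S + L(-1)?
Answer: 4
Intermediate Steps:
H = -1 (H = 1/(-1) = -1)
w(S) = -1 + S (w(S) = S - 1 = -1 + S)
w(H)**2 = (-1 - 1)**2 = (-2)**2 = 4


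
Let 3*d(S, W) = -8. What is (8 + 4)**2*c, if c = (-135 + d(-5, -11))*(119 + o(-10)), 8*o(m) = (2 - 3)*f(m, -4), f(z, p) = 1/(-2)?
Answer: -2360295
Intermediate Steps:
d(S, W) = -8/3 (d(S, W) = (1/3)*(-8) = -8/3)
f(z, p) = -1/2
o(m) = 1/16 (o(m) = ((2 - 3)*(-1/2))/8 = (-1*(-1/2))/8 = (1/8)*(1/2) = 1/16)
c = -262255/16 (c = (-135 - 8/3)*(119 + 1/16) = -413/3*1905/16 = -262255/16 ≈ -16391.)
(8 + 4)**2*c = (8 + 4)**2*(-262255/16) = 12**2*(-262255/16) = 144*(-262255/16) = -2360295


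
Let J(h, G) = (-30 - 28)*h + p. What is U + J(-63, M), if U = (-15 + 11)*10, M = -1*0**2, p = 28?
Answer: 3642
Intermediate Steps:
M = 0 (M = -1*0 = 0)
J(h, G) = 28 - 58*h (J(h, G) = (-30 - 28)*h + 28 = -58*h + 28 = 28 - 58*h)
U = -40 (U = -4*10 = -40)
U + J(-63, M) = -40 + (28 - 58*(-63)) = -40 + (28 + 3654) = -40 + 3682 = 3642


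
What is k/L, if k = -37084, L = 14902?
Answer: -18542/7451 ≈ -2.4885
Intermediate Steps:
k/L = -37084/14902 = -37084*1/14902 = -18542/7451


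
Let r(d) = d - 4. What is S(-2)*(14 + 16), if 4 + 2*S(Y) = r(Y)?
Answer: -150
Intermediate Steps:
r(d) = -4 + d
S(Y) = -4 + Y/2 (S(Y) = -2 + (-4 + Y)/2 = -2 + (-2 + Y/2) = -4 + Y/2)
S(-2)*(14 + 16) = (-4 + (½)*(-2))*(14 + 16) = (-4 - 1)*30 = -5*30 = -150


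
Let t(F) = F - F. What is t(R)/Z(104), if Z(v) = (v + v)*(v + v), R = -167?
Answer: 0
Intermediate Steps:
t(F) = 0
Z(v) = 4*v**2 (Z(v) = (2*v)*(2*v) = 4*v**2)
t(R)/Z(104) = 0/((4*104**2)) = 0/((4*10816)) = 0/43264 = 0*(1/43264) = 0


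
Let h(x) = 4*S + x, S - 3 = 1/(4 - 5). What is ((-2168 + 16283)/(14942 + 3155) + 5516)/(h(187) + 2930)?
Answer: 99837167/56553125 ≈ 1.7654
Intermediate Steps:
S = 2 (S = 3 + 1/(4 - 5) = 3 + 1/(-1) = 3 - 1 = 2)
h(x) = 8 + x (h(x) = 4*2 + x = 8 + x)
((-2168 + 16283)/(14942 + 3155) + 5516)/(h(187) + 2930) = ((-2168 + 16283)/(14942 + 3155) + 5516)/((8 + 187) + 2930) = (14115/18097 + 5516)/(195 + 2930) = (14115*(1/18097) + 5516)/3125 = (14115/18097 + 5516)*(1/3125) = (99837167/18097)*(1/3125) = 99837167/56553125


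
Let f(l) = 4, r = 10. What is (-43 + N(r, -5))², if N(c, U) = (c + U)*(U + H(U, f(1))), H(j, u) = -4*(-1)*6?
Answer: 2704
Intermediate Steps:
H(j, u) = 24 (H(j, u) = 4*6 = 24)
N(c, U) = (24 + U)*(U + c) (N(c, U) = (c + U)*(U + 24) = (U + c)*(24 + U) = (24 + U)*(U + c))
(-43 + N(r, -5))² = (-43 + ((-5)² + 24*(-5) + 24*10 - 5*10))² = (-43 + (25 - 120 + 240 - 50))² = (-43 + 95)² = 52² = 2704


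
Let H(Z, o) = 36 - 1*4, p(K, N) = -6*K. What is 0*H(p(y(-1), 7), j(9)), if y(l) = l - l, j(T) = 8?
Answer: 0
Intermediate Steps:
y(l) = 0
H(Z, o) = 32 (H(Z, o) = 36 - 4 = 32)
0*H(p(y(-1), 7), j(9)) = 0*32 = 0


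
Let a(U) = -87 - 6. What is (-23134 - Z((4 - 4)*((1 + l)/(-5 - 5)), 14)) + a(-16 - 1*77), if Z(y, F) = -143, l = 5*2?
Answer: -23084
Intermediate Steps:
l = 10
a(U) = -93
(-23134 - Z((4 - 4)*((1 + l)/(-5 - 5)), 14)) + a(-16 - 1*77) = (-23134 - 1*(-143)) - 93 = (-23134 + 143) - 93 = -22991 - 93 = -23084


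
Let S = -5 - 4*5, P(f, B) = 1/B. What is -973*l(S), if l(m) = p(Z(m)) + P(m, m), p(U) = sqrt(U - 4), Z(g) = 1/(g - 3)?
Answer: 973/25 - 139*I*sqrt(791)/2 ≈ 38.92 - 1954.7*I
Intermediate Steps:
Z(g) = 1/(-3 + g)
S = -25 (S = -5 - 20 = -25)
p(U) = sqrt(-4 + U)
l(m) = 1/m + sqrt(-4 + 1/(-3 + m)) (l(m) = sqrt(-4 + 1/(-3 + m)) + 1/m = 1/m + sqrt(-4 + 1/(-3 + m)))
-973*l(S) = -973*(1 - 25*sqrt(13 - 4*(-25))*(I*sqrt(7)/14))/(-25) = -(-973)*(1 - 25*sqrt(13 + 100)*(I*sqrt(7)/14))/25 = -(-973)*(1 - 25*I*sqrt(791)/14)/25 = -973*(-1/25 + I*sqrt(791)/14) = 973/25 - 139*I*sqrt(791)/2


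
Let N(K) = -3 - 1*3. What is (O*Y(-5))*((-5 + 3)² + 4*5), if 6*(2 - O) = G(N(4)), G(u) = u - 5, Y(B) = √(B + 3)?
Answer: 92*I*√2 ≈ 130.11*I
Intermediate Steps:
N(K) = -6 (N(K) = -3 - 3 = -6)
Y(B) = √(3 + B)
G(u) = -5 + u
O = 23/6 (O = 2 - (-5 - 6)/6 = 2 - ⅙*(-11) = 2 + 11/6 = 23/6 ≈ 3.8333)
(O*Y(-5))*((-5 + 3)² + 4*5) = (23*√(3 - 5)/6)*((-5 + 3)² + 4*5) = (23*√(-2)/6)*((-2)² + 20) = (23*(I*√2)/6)*(4 + 20) = (23*I*√2/6)*24 = 92*I*√2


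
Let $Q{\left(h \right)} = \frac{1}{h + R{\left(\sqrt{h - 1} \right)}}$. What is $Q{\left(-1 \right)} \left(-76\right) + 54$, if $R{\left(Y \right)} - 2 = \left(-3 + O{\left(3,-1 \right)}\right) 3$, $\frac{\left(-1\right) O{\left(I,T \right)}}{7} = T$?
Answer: $\frac{626}{13} \approx 48.154$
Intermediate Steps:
$O{\left(I,T \right)} = - 7 T$
$R{\left(Y \right)} = 14$ ($R{\left(Y \right)} = 2 + \left(-3 - -7\right) 3 = 2 + \left(-3 + 7\right) 3 = 2 + 4 \cdot 3 = 2 + 12 = 14$)
$Q{\left(h \right)} = \frac{1}{14 + h}$ ($Q{\left(h \right)} = \frac{1}{h + 14} = \frac{1}{14 + h}$)
$Q{\left(-1 \right)} \left(-76\right) + 54 = \frac{1}{14 - 1} \left(-76\right) + 54 = \frac{1}{13} \left(-76\right) + 54 = - \frac{76}{13} + 54 = \frac{626}{13}$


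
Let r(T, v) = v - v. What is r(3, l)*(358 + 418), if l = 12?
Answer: 0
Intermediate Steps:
r(T, v) = 0
r(3, l)*(358 + 418) = 0*(358 + 418) = 0*776 = 0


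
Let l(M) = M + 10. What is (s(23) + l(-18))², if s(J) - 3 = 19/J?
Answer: 9216/529 ≈ 17.422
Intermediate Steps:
l(M) = 10 + M
s(J) = 3 + 19/J
(s(23) + l(-18))² = ((3 + 19/23) + (10 - 18))² = ((3 + 19*(1/23)) - 8)² = ((3 + 19/23) - 8)² = (88/23 - 8)² = (-96/23)² = 9216/529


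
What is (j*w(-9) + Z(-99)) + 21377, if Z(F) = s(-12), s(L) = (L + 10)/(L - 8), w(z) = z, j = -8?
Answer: 214491/10 ≈ 21449.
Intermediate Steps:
s(L) = (10 + L)/(-8 + L)
Z(F) = 1/10 (Z(F) = (10 - 12)/(-8 - 12) = -2/(-20) = -1/20*(-2) = 1/10)
(j*w(-9) + Z(-99)) + 21377 = (-8*(-9) + 1/10) + 21377 = (72 + 1/10) + 21377 = 721/10 + 21377 = 214491/10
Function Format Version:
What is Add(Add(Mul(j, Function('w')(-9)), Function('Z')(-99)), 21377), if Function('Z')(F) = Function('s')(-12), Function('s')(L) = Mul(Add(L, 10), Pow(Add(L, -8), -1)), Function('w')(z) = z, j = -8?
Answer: Rational(214491, 10) ≈ 21449.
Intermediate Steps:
Function('s')(L) = Mul(Pow(Add(-8, L), -1), Add(10, L)) (Function('s')(L) = Mul(Add(10, L), Pow(Add(-8, L), -1)) = Mul(Pow(Add(-8, L), -1), Add(10, L)))
Function('Z')(F) = Rational(1, 10) (Function('Z')(F) = Mul(Pow(Add(-8, -12), -1), Add(10, -12)) = Mul(Pow(-20, -1), -2) = Mul(Rational(-1, 20), -2) = Rational(1, 10))
Add(Add(Mul(j, Function('w')(-9)), Function('Z')(-99)), 21377) = Add(Add(Mul(-8, -9), Rational(1, 10)), 21377) = Add(Add(72, Rational(1, 10)), 21377) = Add(Rational(721, 10), 21377) = Rational(214491, 10)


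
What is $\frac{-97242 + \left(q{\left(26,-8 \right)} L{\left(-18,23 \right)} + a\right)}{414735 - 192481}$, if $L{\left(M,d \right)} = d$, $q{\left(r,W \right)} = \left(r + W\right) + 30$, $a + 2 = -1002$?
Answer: $- \frac{48571}{111127} \approx -0.43708$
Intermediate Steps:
$a = -1004$ ($a = -2 - 1002 = -1004$)
$q{\left(r,W \right)} = 30 + W + r$ ($q{\left(r,W \right)} = \left(W + r\right) + 30 = 30 + W + r$)
$\frac{-97242 + \left(q{\left(26,-8 \right)} L{\left(-18,23 \right)} + a\right)}{414735 - 192481} = \frac{-97242 - \left(1004 - \left(30 - 8 + 26\right) 23\right)}{414735 - 192481} = \frac{-97242 + \left(48 \cdot 23 - 1004\right)}{222254} = \left(-97242 + \left(1104 - 1004\right)\right) \frac{1}{222254} = \left(-97242 + 100\right) \frac{1}{222254} = \left(-97142\right) \frac{1}{222254} = - \frac{48571}{111127}$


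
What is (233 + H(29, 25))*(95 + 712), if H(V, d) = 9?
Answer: 195294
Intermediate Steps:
(233 + H(29, 25))*(95 + 712) = (233 + 9)*(95 + 712) = 242*807 = 195294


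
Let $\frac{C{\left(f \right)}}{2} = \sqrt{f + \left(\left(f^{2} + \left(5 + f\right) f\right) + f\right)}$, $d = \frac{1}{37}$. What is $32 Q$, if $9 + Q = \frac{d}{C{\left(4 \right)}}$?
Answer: $-288 + \frac{8 \sqrt{15}}{555} \approx -287.94$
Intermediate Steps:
$d = \frac{1}{37} \approx 0.027027$
$C{\left(f \right)} = 2 \sqrt{f^{2} + 2 f + f \left(5 + f\right)}$ ($C{\left(f \right)} = 2 \sqrt{f + \left(\left(f^{2} + \left(5 + f\right) f\right) + f\right)} = 2 \sqrt{f + \left(\left(f^{2} + f \left(5 + f\right)\right) + f\right)} = 2 \sqrt{f + \left(f + f^{2} + f \left(5 + f\right)\right)} = 2 \sqrt{f^{2} + 2 f + f \left(5 + f\right)}$)
$Q = -9 + \frac{\sqrt{15}}{2220}$ ($Q = -9 + \frac{1}{37 \cdot 2 \sqrt{4 \left(7 + 2 \cdot 4\right)}} = -9 + \frac{1}{37 \cdot 2 \sqrt{4 \left(7 + 8\right)}} = -9 + \frac{1}{37 \cdot 2 \sqrt{4 \cdot 15}} = -9 + \frac{1}{37 \cdot 2 \sqrt{60}} = -9 + \frac{1}{37 \cdot 2 \cdot 2 \sqrt{15}} = -9 + \frac{1}{37 \cdot 4 \sqrt{15}} = -9 + \frac{\frac{1}{60} \sqrt{15}}{37} = -9 + \frac{\sqrt{15}}{2220} \approx -8.9983$)
$32 Q = 32 \left(-9 + \frac{\sqrt{15}}{2220}\right) = -288 + \frac{8 \sqrt{15}}{555}$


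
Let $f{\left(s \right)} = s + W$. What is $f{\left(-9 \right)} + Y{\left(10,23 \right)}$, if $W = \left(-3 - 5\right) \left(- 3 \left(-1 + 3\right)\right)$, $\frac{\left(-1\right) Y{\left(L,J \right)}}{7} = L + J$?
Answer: $-192$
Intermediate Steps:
$Y{\left(L,J \right)} = - 7 J - 7 L$ ($Y{\left(L,J \right)} = - 7 \left(L + J\right) = - 7 \left(J + L\right) = - 7 J - 7 L$)
$W = 48$ ($W = - 8 \left(\left(-3\right) 2\right) = \left(-8\right) \left(-6\right) = 48$)
$f{\left(s \right)} = 48 + s$ ($f{\left(s \right)} = s + 48 = 48 + s$)
$f{\left(-9 \right)} + Y{\left(10,23 \right)} = \left(48 - 9\right) - 231 = 39 - 231 = -192$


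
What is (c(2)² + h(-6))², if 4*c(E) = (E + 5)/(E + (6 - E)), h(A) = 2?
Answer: 1442401/331776 ≈ 4.3475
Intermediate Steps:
c(E) = 5/24 + E/24 (c(E) = ((E + 5)/(E + (6 - E)))/4 = ((5 + E)/6)/4 = ((5 + E)*(⅙))/4 = (⅚ + E/6)/4 = 5/24 + E/24)
(c(2)² + h(-6))² = ((5/24 + (1/24)*2)² + 2)² = ((5/24 + 1/12)² + 2)² = ((7/24)² + 2)² = (49/576 + 2)² = (1201/576)² = 1442401/331776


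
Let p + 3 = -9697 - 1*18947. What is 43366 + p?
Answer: 14719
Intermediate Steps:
p = -28647 (p = -3 + (-9697 - 1*18947) = -3 + (-9697 - 18947) = -3 - 28644 = -28647)
43366 + p = 43366 - 28647 = 14719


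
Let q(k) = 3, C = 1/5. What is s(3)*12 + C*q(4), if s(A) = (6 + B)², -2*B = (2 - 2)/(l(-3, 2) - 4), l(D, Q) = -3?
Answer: 2163/5 ≈ 432.60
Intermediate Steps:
C = ⅕ ≈ 0.20000
B = 0 (B = -(2 - 2)/(2*(-3 - 4)) = -0/(-7) = -0*(-1)/7 = -½*0 = 0)
s(A) = 36 (s(A) = (6 + 0)² = 6² = 36)
s(3)*12 + C*q(4) = 36*12 + (⅕)*3 = 432 + ⅗ = 2163/5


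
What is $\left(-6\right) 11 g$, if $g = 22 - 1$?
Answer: $-1386$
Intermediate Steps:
$g = 21$ ($g = 22 - 1 = 21$)
$\left(-6\right) 11 g = \left(-6\right) 11 \cdot 21 = \left(-66\right) 21 = -1386$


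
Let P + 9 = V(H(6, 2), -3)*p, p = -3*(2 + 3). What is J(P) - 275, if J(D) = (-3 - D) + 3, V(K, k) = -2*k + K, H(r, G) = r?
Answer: -86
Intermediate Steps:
p = -15 (p = -3*5 = -15)
V(K, k) = K - 2*k
P = -189 (P = -9 + (6 - 2*(-3))*(-15) = -9 + (6 + 6)*(-15) = -9 + 12*(-15) = -9 - 180 = -189)
J(D) = -D
J(P) - 275 = -1*(-189) - 275 = 189 - 275 = -86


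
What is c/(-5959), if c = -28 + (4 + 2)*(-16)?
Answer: 124/5959 ≈ 0.020809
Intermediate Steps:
c = -124 (c = -28 + 6*(-16) = -28 - 96 = -124)
c/(-5959) = -124/(-5959) = -124*(-1/5959) = 124/5959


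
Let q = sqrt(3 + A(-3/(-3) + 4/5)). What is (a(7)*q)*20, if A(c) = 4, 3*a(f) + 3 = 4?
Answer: 20*sqrt(7)/3 ≈ 17.638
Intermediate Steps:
a(f) = 1/3 (a(f) = -1 + (1/3)*4 = -1 + 4/3 = 1/3)
q = sqrt(7) (q = sqrt(3 + 4) = sqrt(7) ≈ 2.6458)
(a(7)*q)*20 = (sqrt(7)/3)*20 = 20*sqrt(7)/3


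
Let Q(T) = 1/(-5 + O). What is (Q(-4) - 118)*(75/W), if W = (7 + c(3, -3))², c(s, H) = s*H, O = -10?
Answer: -8855/4 ≈ -2213.8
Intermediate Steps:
c(s, H) = H*s
W = 4 (W = (7 - 3*3)² = (7 - 9)² = (-2)² = 4)
Q(T) = -1/15 (Q(T) = 1/(-5 - 10) = 1/(-15) = -1/15)
(Q(-4) - 118)*(75/W) = (-1/15 - 118)*(75/4) = -8855/4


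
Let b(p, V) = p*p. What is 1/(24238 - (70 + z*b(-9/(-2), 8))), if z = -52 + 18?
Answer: 2/49713 ≈ 4.0231e-5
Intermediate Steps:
b(p, V) = p**2
z = -34
1/(24238 - (70 + z*b(-9/(-2), 8))) = 1/(24238 - (70 - 34*(-9/(-2))**2)) = 1/(24238 - (70 - 34*(-9*(-1/2))**2)) = 1/(24238 - (70 - 34*(9/2)**2)) = 1/(24238 - (70 - 34*81/4)) = 1/(24238 - (70 - 1377/2)) = 1/(24238 - 1*(-1237/2)) = 1/(24238 + 1237/2) = 1/(49713/2) = 2/49713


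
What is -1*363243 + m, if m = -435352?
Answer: -798595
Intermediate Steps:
-1*363243 + m = -1*363243 - 435352 = -363243 - 435352 = -798595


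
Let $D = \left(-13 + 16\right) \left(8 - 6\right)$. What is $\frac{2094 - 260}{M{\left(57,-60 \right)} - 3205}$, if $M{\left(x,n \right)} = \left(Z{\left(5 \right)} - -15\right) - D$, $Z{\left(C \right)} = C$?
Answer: $- \frac{1834}{3191} \approx -0.57474$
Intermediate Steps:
$D = 6$ ($D = 3 \cdot 2 = 6$)
$M{\left(x,n \right)} = 14$ ($M{\left(x,n \right)} = \left(5 - -15\right) - 6 = \left(5 + 15\right) - 6 = 20 - 6 = 14$)
$\frac{2094 - 260}{M{\left(57,-60 \right)} - 3205} = \frac{2094 - 260}{14 - 3205} = \frac{1834}{-3191} = 1834 \left(- \frac{1}{3191}\right) = - \frac{1834}{3191}$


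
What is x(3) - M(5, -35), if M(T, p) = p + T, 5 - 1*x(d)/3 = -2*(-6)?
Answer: 9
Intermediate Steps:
x(d) = -21 (x(d) = 15 - (-6)*(-6) = 15 - 3*12 = 15 - 36 = -21)
M(T, p) = T + p
x(3) - M(5, -35) = -21 - (5 - 35) = -21 - 1*(-30) = -21 + 30 = 9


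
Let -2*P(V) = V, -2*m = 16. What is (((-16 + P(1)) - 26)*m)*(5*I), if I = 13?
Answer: 22100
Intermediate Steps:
m = -8 (m = -½*16 = -8)
P(V) = -V/2
(((-16 + P(1)) - 26)*m)*(5*I) = (((-16 - ½*1) - 26)*(-8))*(5*13) = (((-16 - ½) - 26)*(-8))*65 = ((-33/2 - 26)*(-8))*65 = -85/2*(-8)*65 = 340*65 = 22100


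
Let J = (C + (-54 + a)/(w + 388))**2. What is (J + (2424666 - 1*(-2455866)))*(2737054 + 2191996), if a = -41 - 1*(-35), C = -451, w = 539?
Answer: 2392682033605233650/95481 ≈ 2.5059e+13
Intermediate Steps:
a = -6 (a = -41 + 35 = -6)
J = 19426505641/95481 (J = (-451 + (-54 - 6)/(539 + 388))**2 = (-451 - 60/927)**2 = (-451 - 60*1/927)**2 = (-451 - 20/309)**2 = (-139379/309)**2 = 19426505641/95481 ≈ 2.0346e+5)
(J + (2424666 - 1*(-2455866)))*(2737054 + 2191996) = (19426505641/95481 + (2424666 - 1*(-2455866)))*(2737054 + 2191996) = (19426505641/95481 + (2424666 + 2455866))*4929050 = (19426505641/95481 + 4880532)*4929050 = (485424581533/95481)*4929050 = 2392682033605233650/95481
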